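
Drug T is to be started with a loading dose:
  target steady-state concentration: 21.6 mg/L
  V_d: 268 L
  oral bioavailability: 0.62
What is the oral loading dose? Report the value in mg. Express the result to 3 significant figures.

9340 mg

LD = Css × Vd / F = 21.6 × 268 / 0.62 = 9337 mg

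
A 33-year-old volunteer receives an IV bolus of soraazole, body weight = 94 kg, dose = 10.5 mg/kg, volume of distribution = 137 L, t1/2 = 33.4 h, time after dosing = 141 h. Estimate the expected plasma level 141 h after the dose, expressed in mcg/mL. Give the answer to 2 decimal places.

Total dose = 10.5 × 94 = 987.0 mg
C₀ = Dose / Vd = 987.0 / 137 = 7.204 mg/L
k = ln2 / t½ = 0.693147 / 33.4 = 0.02075 h⁻¹
C = C₀ · e^(−k·t) = 7.204 × e^(−0.02075 × 141)
  = 7.204 × 0.05362 = 0.3863 mg/L
(0.3863 mg/L = 0.3863 mcg/mL)

0.39 mcg/mL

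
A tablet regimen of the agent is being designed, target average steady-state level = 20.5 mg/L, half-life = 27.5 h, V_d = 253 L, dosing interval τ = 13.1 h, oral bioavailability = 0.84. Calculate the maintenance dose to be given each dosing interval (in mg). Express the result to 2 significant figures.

k = ln2 / t½ = 0.693147 / 27.5 = 0.02521 h⁻¹
CL = k × Vd = 0.02521 × 253 = 6.378 L/h
At steady state, F × (Dose/τ) = Css × CL.
Dose = Css × CL × τ / F = 20.5 × 6.378 × 13.1 / 0.84 = 2039 mg

2000 mg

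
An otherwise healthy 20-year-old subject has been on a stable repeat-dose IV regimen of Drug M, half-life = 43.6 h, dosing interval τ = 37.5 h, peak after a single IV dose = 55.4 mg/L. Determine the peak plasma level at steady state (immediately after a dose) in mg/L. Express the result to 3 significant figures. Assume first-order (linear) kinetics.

123 mg/L

k = ln2 / t½ = 0.693147 / 43.6 = 0.01590 h⁻¹
e^(−kτ) = e^(−0.01590 × 37.5) = 0.5509
Accumulation ratio R = 1 / (1 − e^(−kτ)) = 1 / (1 − 0.5509) = 2.227
Steady-state peak = C₀ × R = 55.4 × 2.227 = 123.4 mg/L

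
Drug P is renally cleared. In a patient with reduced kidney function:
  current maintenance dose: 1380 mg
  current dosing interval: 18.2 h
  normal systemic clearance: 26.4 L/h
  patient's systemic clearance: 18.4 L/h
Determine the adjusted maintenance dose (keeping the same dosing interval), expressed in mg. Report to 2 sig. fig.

To keep the same average steady-state level, dosing rate must scale with clearance.
CL ratio = 18.4 / 26.4 = 0.6970
New dose (same interval) = 1380 × 0.6970 = 961.9 mg

960 mg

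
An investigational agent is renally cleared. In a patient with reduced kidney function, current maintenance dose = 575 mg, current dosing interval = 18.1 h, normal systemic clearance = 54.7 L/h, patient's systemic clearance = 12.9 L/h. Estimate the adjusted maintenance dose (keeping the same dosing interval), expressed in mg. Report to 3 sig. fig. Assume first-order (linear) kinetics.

To keep the same average steady-state level, dosing rate must scale with clearance.
CL ratio = 12.9 / 54.7 = 0.2358
New dose (same interval) = 575 × 0.2358 = 135.6 mg

136 mg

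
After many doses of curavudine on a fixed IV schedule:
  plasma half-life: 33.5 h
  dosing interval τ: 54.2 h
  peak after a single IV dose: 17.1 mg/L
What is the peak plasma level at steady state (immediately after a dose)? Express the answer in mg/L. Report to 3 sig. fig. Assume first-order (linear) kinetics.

k = ln2 / t½ = 0.693147 / 33.5 = 0.02069 h⁻¹
e^(−kτ) = e^(−0.02069 × 54.2) = 0.3258
Accumulation ratio R = 1 / (1 − e^(−kτ)) = 1 / (1 − 0.3258) = 1.483
Steady-state peak = C₀ × R = 17.1 × 1.483 = 25.36 mg/L

25.4 mg/L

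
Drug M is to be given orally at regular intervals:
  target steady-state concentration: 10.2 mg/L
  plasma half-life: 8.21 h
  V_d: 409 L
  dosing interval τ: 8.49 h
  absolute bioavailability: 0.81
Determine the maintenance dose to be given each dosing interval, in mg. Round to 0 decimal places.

k = ln2 / t½ = 0.693147 / 8.21 = 0.08443 h⁻¹
CL = k × Vd = 0.08443 × 409 = 34.53 L/h
At steady state, F × (Dose/τ) = Css × CL.
Dose = Css × CL × τ / F = 10.2 × 34.53 × 8.49 / 0.81 = 3692 mg

3692 mg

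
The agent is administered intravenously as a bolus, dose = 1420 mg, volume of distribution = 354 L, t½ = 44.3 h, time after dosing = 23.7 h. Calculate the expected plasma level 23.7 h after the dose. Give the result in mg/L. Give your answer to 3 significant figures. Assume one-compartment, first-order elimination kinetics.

2.77 mg/L

C₀ = Dose / Vd = 1420 / 354 = 4.011 mg/L
k = ln2 / t½ = 0.693147 / 44.3 = 0.01565 h⁻¹
C = C₀ · e^(−k·t) = 4.011 × e^(−0.01565 × 23.7)
  = 4.011 × 0.6901 = 2.768 mg/L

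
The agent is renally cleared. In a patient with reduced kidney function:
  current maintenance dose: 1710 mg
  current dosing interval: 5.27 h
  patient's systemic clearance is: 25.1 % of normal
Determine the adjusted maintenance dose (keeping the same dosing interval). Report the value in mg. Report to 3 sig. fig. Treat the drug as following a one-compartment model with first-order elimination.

429 mg

To keep the same average steady-state level, dosing rate must scale with clearance.
CL ratio = 25.1 / 100 = 0.2510
New dose (same interval) = 1710 × 0.2510 = 429.2 mg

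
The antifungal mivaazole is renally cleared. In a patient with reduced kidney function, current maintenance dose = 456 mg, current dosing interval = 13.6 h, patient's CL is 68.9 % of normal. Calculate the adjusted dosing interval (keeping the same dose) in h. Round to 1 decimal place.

19.7 h

To keep the same average steady-state level, dosing rate must scale with clearance.
CL ratio = 68.9 / 100 = 0.6890
New interval (same dose) = 13.6 / 0.6890 = 19.74 h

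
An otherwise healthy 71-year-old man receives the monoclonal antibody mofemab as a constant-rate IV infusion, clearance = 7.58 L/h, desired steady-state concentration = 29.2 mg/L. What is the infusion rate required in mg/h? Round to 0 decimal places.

At steady state, infusion rate R₀ = Css × CL = 29.2 × 7.580 = 221.3 mg/h

221 mg/h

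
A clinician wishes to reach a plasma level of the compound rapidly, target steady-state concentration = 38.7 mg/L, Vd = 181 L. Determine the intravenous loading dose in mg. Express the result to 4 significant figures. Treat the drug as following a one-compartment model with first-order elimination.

LD = Css × Vd = 38.7 × 181 = 7005 mg

7005 mg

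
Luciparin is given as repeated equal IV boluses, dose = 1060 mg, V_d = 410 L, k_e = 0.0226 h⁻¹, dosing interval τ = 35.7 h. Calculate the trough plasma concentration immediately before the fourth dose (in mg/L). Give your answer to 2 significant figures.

C₀ per dose = Dose / Vd = 1060 / 410 = 2.585 mg/L
Fraction remaining after one interval: r = e^(−kτ) = e^(−0.02260 × 35.7) = 0.4463
Before dose 4, 3 doses have been given (aged 1τ, 2τ, 3τ).
C_trough = C₀ × (r + r² + … + r^3) = C₀ × r(1−r^3)/(1−r)
        = 2.585 × 0.4463 × (1 − 0.08890) / (1 − 0.4463) = 1.898 mg/L

1.9 mg/L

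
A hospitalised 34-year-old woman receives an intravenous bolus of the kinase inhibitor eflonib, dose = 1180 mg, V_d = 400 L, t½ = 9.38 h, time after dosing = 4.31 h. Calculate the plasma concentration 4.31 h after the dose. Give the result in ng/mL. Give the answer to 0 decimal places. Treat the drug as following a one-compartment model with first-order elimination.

2145 ng/mL

C₀ = Dose / Vd = 1180 / 400 = 2.950 mg/L
k = ln2 / t½ = 0.693147 / 9.38 = 0.07390 h⁻¹
C = C₀ · e^(−k·t) = 2.950 × e^(−0.07390 × 4.31)
  = 2.950 × 0.7272 = 2.145 mg/L
Convert: 2.145 mg/L × 1000 = 2145 ng/mL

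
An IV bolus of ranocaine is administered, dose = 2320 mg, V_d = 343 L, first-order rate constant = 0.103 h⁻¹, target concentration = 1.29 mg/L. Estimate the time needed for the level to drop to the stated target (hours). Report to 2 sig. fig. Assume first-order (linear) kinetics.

C₀ = Dose / Vd = 2320 / 343 = 6.764 mg/L
t = ln(C₀ / C) / k = ln(6.764 / 1.29) / 0.1030
  = ln(5.243) / 0.1030 = 1.657 / 0.1030 = 16.09 h

16 h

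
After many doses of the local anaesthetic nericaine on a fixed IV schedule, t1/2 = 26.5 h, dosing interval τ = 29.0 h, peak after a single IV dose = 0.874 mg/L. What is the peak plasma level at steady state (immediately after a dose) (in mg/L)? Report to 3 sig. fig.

k = ln2 / t½ = 0.693147 / 26.5 = 0.02616 h⁻¹
e^(−kτ) = e^(−0.02616 × 29.0) = 0.4683
Accumulation ratio R = 1 / (1 − e^(−kτ)) = 1 / (1 − 0.4683) = 1.881
Steady-state peak = C₀ × R = 0.874 × 1.881 = 1.644 mg/L

1.64 mg/L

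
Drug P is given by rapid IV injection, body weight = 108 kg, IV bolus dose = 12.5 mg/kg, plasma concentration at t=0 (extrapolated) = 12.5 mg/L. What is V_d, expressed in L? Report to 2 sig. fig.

Dose = 12.5 × 108 = 1350 mg
Vd = Dose / C₀ = 1350 / 12.5 = 108.0 L

110 L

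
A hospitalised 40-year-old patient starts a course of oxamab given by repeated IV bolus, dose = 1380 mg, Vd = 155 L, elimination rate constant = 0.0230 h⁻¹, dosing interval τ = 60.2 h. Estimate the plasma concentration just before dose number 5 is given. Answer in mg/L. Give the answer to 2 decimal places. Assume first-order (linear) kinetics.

C₀ per dose = Dose / Vd = 1380 / 155 = 8.903 mg/L
Fraction remaining after one interval: r = e^(−kτ) = e^(−0.02300 × 60.2) = 0.2504
Before dose 5, 4 doses have been given (aged 1τ, 2τ, 3τ, 4τ).
C_trough = C₀ × (r + r² + … + r^4) = C₀ × r(1−r^4)/(1−r)
        = 8.903 × 0.2504 × (1 − 0.003931) / (1 − 0.2504) = 2.962 mg/L

2.96 mg/L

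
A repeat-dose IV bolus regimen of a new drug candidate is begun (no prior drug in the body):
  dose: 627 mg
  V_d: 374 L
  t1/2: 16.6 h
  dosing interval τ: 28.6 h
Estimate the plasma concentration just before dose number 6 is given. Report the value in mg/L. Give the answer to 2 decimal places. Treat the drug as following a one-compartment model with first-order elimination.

0.73 mg/L

C₀ per dose = Dose / Vd = 627 / 374 = 1.676 mg/L
k = ln2 / t½ = 0.693147 / 16.6 = 0.04176 h⁻¹
Fraction remaining after one interval: r = e^(−kτ) = e^(−0.04176 × 28.6) = 0.3029
Before dose 6, 5 doses have been given (aged 1τ, 2τ, 3τ, 4τ, 5τ).
C_trough = C₀ × (r + r² + … + r^5) = C₀ × r(1−r^5)/(1−r)
        = 1.676 × 0.3029 × (1 − 0.002550) / (1 − 0.3029) = 0.7264 mg/L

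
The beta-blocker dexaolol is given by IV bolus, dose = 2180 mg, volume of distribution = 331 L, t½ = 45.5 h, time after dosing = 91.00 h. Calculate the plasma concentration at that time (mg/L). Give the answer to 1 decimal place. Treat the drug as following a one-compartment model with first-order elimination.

1.6 mg/L

C₀ = Dose / Vd = 2180 / 331 = 6.586 mg/L
k = ln2 / t½ = 0.693147 / 45.5 = 0.01523 h⁻¹
t / t½ = 91.00 / 45.5 = 2 half-lives
C = C₀ × (1/2)^2 = 6.586 × 0.2500 = 1.647 mg/L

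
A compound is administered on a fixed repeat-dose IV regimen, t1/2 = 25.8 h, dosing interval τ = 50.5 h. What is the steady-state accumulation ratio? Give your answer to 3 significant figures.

k = ln2 / t½ = 0.693147 / 25.8 = 0.02687 h⁻¹
e^(−kτ) = e^(−0.02687 × 50.5) = 0.2574
Accumulation ratio R = 1 / (1 − e^(−kτ)) = 1 / (1 − 0.2574) = 1.347

1.35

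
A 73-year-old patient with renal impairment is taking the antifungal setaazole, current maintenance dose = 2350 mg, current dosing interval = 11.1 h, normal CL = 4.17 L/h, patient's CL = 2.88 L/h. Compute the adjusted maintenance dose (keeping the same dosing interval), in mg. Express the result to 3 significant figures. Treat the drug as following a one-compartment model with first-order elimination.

1620 mg

To keep the same average steady-state level, dosing rate must scale with clearance.
CL ratio = 2.88 / 4.17 = 0.6906
New dose (same interval) = 2350 × 0.6906 = 1623 mg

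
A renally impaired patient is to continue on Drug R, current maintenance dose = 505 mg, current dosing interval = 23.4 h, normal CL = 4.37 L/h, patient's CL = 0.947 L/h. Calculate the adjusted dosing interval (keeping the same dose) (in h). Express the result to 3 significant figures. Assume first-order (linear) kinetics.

To keep the same average steady-state level, dosing rate must scale with clearance.
CL ratio = 0.947 / 4.37 = 0.2167
New interval (same dose) = 23.4 / 0.2167 = 108.0 h

108 h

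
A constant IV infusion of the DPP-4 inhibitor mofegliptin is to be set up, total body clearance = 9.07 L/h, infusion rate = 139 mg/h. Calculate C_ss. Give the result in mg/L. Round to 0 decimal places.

15 mg/L

At steady state Css = R₀ / CL = 139 / 9.070 = 15.33 mg/L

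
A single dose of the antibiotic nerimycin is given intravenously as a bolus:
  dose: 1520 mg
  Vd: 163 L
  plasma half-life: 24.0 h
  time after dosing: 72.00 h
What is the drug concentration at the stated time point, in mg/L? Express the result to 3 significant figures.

C₀ = Dose / Vd = 1520 / 163 = 9.325 mg/L
k = ln2 / t½ = 0.693147 / 24.0 = 0.02888 h⁻¹
t / t½ = 72.00 / 24.0 = 3 half-lives
C = C₀ × (1/2)^3 = 9.325 × 0.1250 = 1.166 mg/L

1.17 mg/L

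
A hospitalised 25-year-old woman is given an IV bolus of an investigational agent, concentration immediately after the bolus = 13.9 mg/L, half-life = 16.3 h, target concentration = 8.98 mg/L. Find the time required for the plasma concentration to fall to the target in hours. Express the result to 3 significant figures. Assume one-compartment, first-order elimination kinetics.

10.3 h

k = ln2 / t½ = 0.693147 / 16.3 = 0.04252 h⁻¹
t = ln(C₀ / C) / k = ln(13.90 / 8.98) / 0.04252
  = ln(1.548) / 0.04252 = 0.4370 / 0.04252 = 10.28 h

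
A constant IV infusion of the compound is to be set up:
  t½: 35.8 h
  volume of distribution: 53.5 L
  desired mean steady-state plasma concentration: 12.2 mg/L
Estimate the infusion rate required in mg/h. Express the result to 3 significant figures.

12.6 mg/h

k = ln2 / t½ = 0.693147 / 35.8 = 0.01936 h⁻¹
CL = k × Vd = 0.01936 × 53.5 = 1.036 L/h
At steady state, infusion rate R₀ = Css × CL = 12.2 × 1.036 = 12.64 mg/h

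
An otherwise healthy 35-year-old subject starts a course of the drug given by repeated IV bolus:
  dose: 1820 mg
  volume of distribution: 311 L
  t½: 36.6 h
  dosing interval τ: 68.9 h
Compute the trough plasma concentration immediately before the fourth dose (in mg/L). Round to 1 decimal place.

C₀ per dose = Dose / Vd = 1820 / 311 = 5.852 mg/L
k = ln2 / t½ = 0.693147 / 36.6 = 0.01894 h⁻¹
Fraction remaining after one interval: r = e^(−kτ) = e^(−0.01894 × 68.9) = 0.2712
Before dose 4, 3 doses have been given (aged 1τ, 2τ, 3τ).
C_trough = C₀ × (r + r² + … + r^3) = C₀ × r(1−r^3)/(1−r)
        = 5.852 × 0.2712 × (1 − 0.01995) / (1 − 0.2712) = 2.134 mg/L

2.1 mg/L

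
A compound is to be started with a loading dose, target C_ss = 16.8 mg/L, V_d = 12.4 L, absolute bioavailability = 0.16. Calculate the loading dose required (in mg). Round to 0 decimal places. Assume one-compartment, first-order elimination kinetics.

1302 mg

LD = Css × Vd / F = 16.8 × 12.4 / 0.16 = 1302 mg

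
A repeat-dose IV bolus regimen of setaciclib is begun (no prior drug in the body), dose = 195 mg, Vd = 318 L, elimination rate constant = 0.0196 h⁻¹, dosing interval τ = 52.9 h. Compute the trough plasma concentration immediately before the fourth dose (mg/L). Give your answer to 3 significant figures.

C₀ per dose = Dose / Vd = 195 / 318 = 0.6132 mg/L
Fraction remaining after one interval: r = e^(−kτ) = e^(−0.01960 × 52.9) = 0.3546
Before dose 4, 3 doses have been given (aged 1τ, 2τ, 3τ).
C_trough = C₀ × (r + r² + … + r^3) = C₀ × r(1−r^3)/(1−r)
        = 0.6132 × 0.3546 × (1 − 0.04459) / (1 − 0.3546) = 0.3219 mg/L

0.322 mg/L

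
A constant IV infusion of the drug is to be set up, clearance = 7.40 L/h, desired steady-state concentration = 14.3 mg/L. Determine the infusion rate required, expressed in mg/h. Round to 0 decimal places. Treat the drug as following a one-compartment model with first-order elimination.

106 mg/h

At steady state, infusion rate R₀ = Css × CL = 14.3 × 7.400 = 105.8 mg/h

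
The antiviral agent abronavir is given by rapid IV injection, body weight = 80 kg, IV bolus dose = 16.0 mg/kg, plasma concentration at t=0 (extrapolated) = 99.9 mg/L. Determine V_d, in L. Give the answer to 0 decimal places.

13 L

Dose = 16.0 × 80 = 1280 mg
Vd = Dose / C₀ = 1280 / 99.9 = 12.81 L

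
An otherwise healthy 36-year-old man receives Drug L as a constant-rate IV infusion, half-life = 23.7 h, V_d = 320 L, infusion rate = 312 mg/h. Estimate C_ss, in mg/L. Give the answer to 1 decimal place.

33.3 mg/L

k = ln2 / t½ = 0.693147 / 23.7 = 0.02925 h⁻¹
CL = k × Vd = 0.02925 × 320 = 9.360 L/h
At steady state Css = R₀ / CL = 312 / 9.360 = 33.33 mg/L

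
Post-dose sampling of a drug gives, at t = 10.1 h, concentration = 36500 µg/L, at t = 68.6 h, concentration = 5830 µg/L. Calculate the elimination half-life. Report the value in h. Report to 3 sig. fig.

22.1 h

k = ln(C₁/C₂) / (t₂ − t₁) = ln(36500/5830) / (68.6 − 10.1)
  = 1.834 / 58.50 = 0.03135 h⁻¹
t½ = ln2 / k = 0.693147 / 0.03135 = 22.11 h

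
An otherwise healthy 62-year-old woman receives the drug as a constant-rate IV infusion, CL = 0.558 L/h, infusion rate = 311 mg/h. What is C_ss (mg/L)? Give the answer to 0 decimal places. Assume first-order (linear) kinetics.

557 mg/L

At steady state Css = R₀ / CL = 311 / 0.5580 = 557.3 mg/L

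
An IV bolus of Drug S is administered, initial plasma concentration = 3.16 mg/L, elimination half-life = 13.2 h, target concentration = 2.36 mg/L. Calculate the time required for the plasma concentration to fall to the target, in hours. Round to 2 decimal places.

5.56 h

k = ln2 / t½ = 0.693147 / 13.2 = 0.05251 h⁻¹
t = ln(C₀ / C) / k = ln(3.160 / 2.36) / 0.05251
  = ln(1.339) / 0.05251 = 0.2919 / 0.05251 = 5.559 h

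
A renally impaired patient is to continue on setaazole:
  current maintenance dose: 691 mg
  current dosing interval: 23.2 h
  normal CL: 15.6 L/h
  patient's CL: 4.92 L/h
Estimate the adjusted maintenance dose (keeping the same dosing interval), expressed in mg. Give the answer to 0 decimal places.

To keep the same average steady-state level, dosing rate must scale with clearance.
CL ratio = 4.92 / 15.6 = 0.3154
New dose (same interval) = 691 × 0.3154 = 217.9 mg

218 mg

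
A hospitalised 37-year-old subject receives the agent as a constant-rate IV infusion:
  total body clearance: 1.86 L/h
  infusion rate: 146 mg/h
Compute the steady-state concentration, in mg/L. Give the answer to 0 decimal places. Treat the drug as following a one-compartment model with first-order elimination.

78 mg/L

At steady state Css = R₀ / CL = 146 / 1.860 = 78.49 mg/L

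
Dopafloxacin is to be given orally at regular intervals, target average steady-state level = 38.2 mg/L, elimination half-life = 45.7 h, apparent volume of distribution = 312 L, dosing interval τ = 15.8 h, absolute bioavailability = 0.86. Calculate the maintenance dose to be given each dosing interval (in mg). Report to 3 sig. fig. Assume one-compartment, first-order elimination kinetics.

3320 mg

k = ln2 / t½ = 0.693147 / 45.7 = 0.01517 h⁻¹
CL = k × Vd = 0.01517 × 312 = 4.733 L/h
At steady state, F × (Dose/τ) = Css × CL.
Dose = Css × CL × τ / F = 38.2 × 4.733 × 15.8 / 0.86 = 3322 mg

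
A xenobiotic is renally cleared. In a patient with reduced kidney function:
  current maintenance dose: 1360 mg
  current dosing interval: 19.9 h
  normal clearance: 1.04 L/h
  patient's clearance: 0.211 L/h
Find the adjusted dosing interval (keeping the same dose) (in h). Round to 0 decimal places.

To keep the same average steady-state level, dosing rate must scale with clearance.
CL ratio = 0.211 / 1.04 = 0.2029
New interval (same dose) = 19.9 / 0.2029 = 98.08 h

98 h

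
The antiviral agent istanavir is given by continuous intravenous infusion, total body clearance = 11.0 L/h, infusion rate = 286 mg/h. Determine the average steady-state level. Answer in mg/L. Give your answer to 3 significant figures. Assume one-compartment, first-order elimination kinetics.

At steady state Css = R₀ / CL = 286 / 11.00 = 26.00 mg/L

26.0 mg/L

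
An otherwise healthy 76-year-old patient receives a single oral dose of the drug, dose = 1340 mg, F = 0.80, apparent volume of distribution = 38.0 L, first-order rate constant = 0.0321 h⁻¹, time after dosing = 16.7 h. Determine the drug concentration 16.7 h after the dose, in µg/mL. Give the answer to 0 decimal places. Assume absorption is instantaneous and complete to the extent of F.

Amount reaching circulation = F × Dose = 0.80 × 1340 = 1072 mg
C₀ = F·Dose / Vd = 1072 / 38.0 = 28.21 mg/L
C = C₀ · e^(−k·t) = 28.21 × e^(−0.03210 × 16.7)
  = 28.21 × 0.5850 = 16.50 mg/L
(16.50 mg/L = 16.50 µg/mL)

17 µg/mL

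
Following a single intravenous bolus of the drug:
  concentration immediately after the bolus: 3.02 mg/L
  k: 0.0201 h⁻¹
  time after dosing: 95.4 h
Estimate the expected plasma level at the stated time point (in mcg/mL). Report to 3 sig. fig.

0.444 mcg/mL

C = C₀ · e^(−k·t) = 3.020 × e^(−0.02010 × 95.4)
  = 3.020 × 0.1470 = 0.4439 mg/L
(0.4439 mg/L = 0.4439 mcg/mL)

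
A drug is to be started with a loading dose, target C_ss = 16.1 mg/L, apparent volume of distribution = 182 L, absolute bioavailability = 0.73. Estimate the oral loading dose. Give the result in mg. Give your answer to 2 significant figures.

LD = Css × Vd / F = 16.1 × 182 / 0.73 = 4014 mg

4000 mg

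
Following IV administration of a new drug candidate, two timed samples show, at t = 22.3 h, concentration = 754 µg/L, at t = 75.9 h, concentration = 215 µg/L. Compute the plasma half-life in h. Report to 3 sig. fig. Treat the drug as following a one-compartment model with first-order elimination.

29.6 h

k = ln(C₁/C₂) / (t₂ − t₁) = ln(754/215) / (75.9 − 22.3)
  = 1.255 / 53.60 = 0.02341 h⁻¹
t½ = ln2 / k = 0.693147 / 0.02341 = 29.61 h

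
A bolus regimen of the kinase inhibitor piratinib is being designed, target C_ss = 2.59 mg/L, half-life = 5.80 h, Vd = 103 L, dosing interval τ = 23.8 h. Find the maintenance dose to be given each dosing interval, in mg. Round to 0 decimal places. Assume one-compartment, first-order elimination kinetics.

759 mg

k = ln2 / t½ = 0.693147 / 5.80 = 0.1195 h⁻¹
CL = k × Vd = 0.1195 × 103 = 12.31 L/h
At steady state, Dose/τ = Css × CL.
Dose = Css × CL × τ = 2.59 × 12.31 × 23.8 = 758.8 mg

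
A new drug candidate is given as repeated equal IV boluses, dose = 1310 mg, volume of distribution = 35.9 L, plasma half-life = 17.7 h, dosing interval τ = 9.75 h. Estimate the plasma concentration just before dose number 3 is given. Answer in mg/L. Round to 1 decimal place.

C₀ per dose = Dose / Vd = 1310 / 35.9 = 36.49 mg/L
k = ln2 / t½ = 0.693147 / 17.7 = 0.03916 h⁻¹
Fraction remaining after one interval: r = e^(−kτ) = e^(−0.03916 × 9.75) = 0.6826
Before dose 3, 2 doses have been given (aged 1τ, 2τ).
C_trough = C₀ × (r + r²) = 36.49 × (0.6826 + 0.4659) = 41.91 mg/L

41.9 mg/L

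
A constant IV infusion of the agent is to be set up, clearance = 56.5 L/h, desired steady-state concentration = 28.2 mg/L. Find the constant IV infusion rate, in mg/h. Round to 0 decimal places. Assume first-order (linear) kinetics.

At steady state, infusion rate R₀ = Css × CL = 28.2 × 56.50 = 1593 mg/h

1593 mg/h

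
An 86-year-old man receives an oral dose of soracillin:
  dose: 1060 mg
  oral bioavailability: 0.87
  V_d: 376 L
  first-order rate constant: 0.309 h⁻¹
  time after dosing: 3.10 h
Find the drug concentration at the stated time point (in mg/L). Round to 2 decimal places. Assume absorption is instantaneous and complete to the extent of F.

Amount reaching circulation = F × Dose = 0.87 × 1060 = 922.2 mg
C₀ = F·Dose / Vd = 922.2 / 376 = 2.453 mg/L
C = C₀ · e^(−k·t) = 2.453 × e^(−0.3090 × 3.10)
  = 2.453 × 0.3837 = 0.9412 mg/L

0.94 mg/L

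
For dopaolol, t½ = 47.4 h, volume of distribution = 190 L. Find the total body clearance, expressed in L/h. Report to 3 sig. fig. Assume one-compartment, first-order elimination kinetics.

k = ln2 / t½ = 0.693147 / 47.4 = 0.01462 h⁻¹
CL = k × Vd = 0.01462 × 190 = 2.778 L/h

2.78 L/h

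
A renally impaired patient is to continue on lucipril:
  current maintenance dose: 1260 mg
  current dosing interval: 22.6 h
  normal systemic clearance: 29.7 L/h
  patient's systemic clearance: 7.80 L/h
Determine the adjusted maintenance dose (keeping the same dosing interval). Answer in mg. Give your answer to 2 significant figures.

330 mg

To keep the same average steady-state level, dosing rate must scale with clearance.
CL ratio = 7.80 / 29.7 = 0.2626
New dose (same interval) = 1260 × 0.2626 = 330.9 mg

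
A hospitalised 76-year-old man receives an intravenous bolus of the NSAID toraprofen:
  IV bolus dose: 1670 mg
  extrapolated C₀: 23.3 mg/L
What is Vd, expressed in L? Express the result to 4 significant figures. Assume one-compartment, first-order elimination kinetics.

71.67 L

Vd = Dose / C₀ = 1670 / 23.3 = 71.67 L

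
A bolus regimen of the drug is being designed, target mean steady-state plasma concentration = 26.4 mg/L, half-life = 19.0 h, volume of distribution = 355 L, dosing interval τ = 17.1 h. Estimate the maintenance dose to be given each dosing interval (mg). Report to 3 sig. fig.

k = ln2 / t½ = 0.693147 / 19.0 = 0.03648 h⁻¹
CL = k × Vd = 0.03648 × 355 = 12.95 L/h
At steady state, Dose/τ = Css × CL.
Dose = Css × CL × τ = 26.4 × 12.95 × 17.1 = 5846 mg

5850 mg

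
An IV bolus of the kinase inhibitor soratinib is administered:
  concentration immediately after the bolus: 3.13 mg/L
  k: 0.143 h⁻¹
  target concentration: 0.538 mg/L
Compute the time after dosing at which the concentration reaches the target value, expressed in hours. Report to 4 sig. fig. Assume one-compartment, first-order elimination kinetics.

t = ln(C₀ / C) / k = ln(3.130 / 0.538) / 0.1430
  = ln(5.818) / 0.1430 = 1.761 / 0.1430 = 12.31 h

12.31 h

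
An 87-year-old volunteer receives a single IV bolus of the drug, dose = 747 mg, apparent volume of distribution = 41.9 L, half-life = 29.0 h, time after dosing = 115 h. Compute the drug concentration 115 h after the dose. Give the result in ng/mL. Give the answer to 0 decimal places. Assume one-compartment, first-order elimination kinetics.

1141 ng/mL

C₀ = Dose / Vd = 747.0 / 41.9 = 17.83 mg/L
k = ln2 / t½ = 0.693147 / 29.0 = 0.02390 h⁻¹
C = C₀ · e^(−k·t) = 17.83 × e^(−0.02390 × 115)
  = 17.83 × 0.06402 = 1.141 mg/L
Convert: 1.141 mg/L × 1000 = 1141 ng/mL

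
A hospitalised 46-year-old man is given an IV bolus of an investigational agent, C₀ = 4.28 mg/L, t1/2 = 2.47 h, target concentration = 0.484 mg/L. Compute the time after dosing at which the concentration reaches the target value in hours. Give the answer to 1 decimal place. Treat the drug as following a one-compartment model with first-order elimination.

7.8 h

k = ln2 / t½ = 0.693147 / 2.47 = 0.2806 h⁻¹
t = ln(C₀ / C) / k = ln(4.280 / 0.484) / 0.2806
  = ln(8.843) / 0.2806 = 2.180 / 0.2806 = 7.769 h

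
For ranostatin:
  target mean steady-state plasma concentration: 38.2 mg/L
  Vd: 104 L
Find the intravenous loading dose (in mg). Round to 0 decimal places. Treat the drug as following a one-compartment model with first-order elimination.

LD = Css × Vd = 38.2 × 104 = 3973 mg

3973 mg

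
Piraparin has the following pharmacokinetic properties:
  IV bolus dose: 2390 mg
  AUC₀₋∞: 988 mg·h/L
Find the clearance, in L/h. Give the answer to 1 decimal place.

CL = Dose / AUC = 2390 / 988 = 2.419 L/h

2.4 L/h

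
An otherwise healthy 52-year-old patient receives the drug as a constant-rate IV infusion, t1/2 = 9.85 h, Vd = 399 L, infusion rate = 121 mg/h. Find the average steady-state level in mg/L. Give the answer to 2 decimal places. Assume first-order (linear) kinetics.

k = ln2 / t½ = 0.693147 / 9.85 = 0.07037 h⁻¹
CL = k × Vd = 0.07037 × 399 = 28.08 L/h
At steady state Css = R₀ / CL = 121 / 28.08 = 4.309 mg/L

4.31 mg/L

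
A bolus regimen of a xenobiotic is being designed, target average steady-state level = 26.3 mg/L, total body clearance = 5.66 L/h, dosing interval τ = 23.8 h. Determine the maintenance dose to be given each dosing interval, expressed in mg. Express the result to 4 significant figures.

3543 mg

At steady state, Dose/τ = Css × CL.
Dose = Css × CL × τ = 26.3 × 5.660 × 23.8 = 3543 mg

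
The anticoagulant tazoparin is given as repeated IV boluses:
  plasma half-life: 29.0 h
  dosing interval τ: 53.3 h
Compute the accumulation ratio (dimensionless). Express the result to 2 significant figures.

1.4

k = ln2 / t½ = 0.693147 / 29.0 = 0.02390 h⁻¹
e^(−kτ) = e^(−0.02390 × 53.3) = 0.2797
Accumulation ratio R = 1 / (1 − e^(−kτ)) = 1 / (1 − 0.2797) = 1.388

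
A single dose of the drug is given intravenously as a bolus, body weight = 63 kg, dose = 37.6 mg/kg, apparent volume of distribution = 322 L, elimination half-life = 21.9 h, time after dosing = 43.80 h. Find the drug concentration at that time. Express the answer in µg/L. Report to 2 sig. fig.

Total dose = 37.6 × 63 = 2369 mg
C₀ = Dose / Vd = 2369 / 322 = 7.357 mg/L
k = ln2 / t½ = 0.693147 / 21.9 = 0.03165 h⁻¹
t / t½ = 43.80 / 21.9 = 2 half-lives
C = C₀ × (1/2)^2 = 7.357 × 0.2500 = 1.839 mg/L
Convert: 1.839 mg/L × 1000 = 1839 µg/L

1800 µg/L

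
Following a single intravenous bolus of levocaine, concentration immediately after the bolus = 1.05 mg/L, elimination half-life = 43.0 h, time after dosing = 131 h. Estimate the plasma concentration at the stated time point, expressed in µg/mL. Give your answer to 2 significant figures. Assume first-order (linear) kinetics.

k = ln2 / t½ = 0.693147 / 43.0 = 0.01612 h⁻¹
C = C₀ · e^(−k·t) = 1.050 × e^(−0.01612 × 131)
  = 1.050 × 0.1210 = 0.1271 mg/L
(0.1271 mg/L = 0.1271 µg/mL)

0.13 µg/mL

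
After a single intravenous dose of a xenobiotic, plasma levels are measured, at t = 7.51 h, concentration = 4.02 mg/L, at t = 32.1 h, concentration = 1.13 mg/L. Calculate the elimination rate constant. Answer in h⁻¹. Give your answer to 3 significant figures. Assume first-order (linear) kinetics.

k = ln(C₁/C₂) / (t₂ − t₁) = ln(4.02/1.13) / (32.1 − 7.51)
  = 1.269 / 24.59 = 0.05161 h⁻¹

0.0516 h⁻¹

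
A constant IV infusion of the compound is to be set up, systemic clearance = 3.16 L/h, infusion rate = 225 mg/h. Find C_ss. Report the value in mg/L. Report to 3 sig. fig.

71.2 mg/L

At steady state Css = R₀ / CL = 225 / 3.160 = 71.20 mg/L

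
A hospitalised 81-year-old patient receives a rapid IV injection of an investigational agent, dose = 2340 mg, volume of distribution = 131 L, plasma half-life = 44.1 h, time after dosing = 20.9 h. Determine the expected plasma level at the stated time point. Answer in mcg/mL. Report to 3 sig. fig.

12.9 mcg/mL

C₀ = Dose / Vd = 2340 / 131 = 17.86 mg/L
k = ln2 / t½ = 0.693147 / 44.1 = 0.01572 h⁻¹
C = C₀ · e^(−k·t) = 17.86 × e^(−0.01572 × 20.9)
  = 17.86 × 0.7200 = 12.86 mg/L
(12.86 mg/L = 12.86 mcg/mL)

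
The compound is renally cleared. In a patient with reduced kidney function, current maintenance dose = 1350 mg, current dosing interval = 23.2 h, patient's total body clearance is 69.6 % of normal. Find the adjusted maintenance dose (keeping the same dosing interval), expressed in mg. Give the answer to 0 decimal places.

940 mg

To keep the same average steady-state level, dosing rate must scale with clearance.
CL ratio = 69.6 / 100 = 0.6960
New dose (same interval) = 1350 × 0.6960 = 939.6 mg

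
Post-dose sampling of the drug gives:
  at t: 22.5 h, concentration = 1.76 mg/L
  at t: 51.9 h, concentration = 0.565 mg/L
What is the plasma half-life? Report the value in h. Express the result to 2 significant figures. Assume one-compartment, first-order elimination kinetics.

k = ln(C₁/C₂) / (t₂ − t₁) = ln(1.76/0.565) / (51.9 − 22.5)
  = 1.136 / 29.40 = 0.03864 h⁻¹
t½ = ln2 / k = 0.693147 / 0.03864 = 17.94 h

18 h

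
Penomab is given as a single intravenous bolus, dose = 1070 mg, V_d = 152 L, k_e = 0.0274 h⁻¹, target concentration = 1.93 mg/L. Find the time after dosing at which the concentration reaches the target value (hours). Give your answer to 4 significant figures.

C₀ = Dose / Vd = 1070 / 152 = 7.039 mg/L
t = ln(C₀ / C) / k = ln(7.039 / 1.93) / 0.02740
  = ln(3.647) / 0.02740 = 1.294 / 0.02740 = 47.23 h

47.23 h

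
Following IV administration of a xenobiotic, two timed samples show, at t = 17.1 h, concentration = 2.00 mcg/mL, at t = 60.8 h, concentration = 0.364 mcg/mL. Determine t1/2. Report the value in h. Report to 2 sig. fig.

18 h

k = ln(C₁/C₂) / (t₂ − t₁) = ln(2.00/0.364) / (60.8 − 17.1)
  = 1.704 / 43.70 = 0.03899 h⁻¹
t½ = ln2 / k = 0.693147 / 0.03899 = 17.78 h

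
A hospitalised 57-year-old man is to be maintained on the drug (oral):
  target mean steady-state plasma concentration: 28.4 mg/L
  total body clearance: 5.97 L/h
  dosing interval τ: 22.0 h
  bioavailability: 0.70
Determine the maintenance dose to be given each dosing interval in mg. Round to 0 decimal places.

5329 mg

At steady state, F × (Dose/τ) = Css × CL.
Dose = Css × CL × τ / F = 28.4 × 5.970 × 22.0 / 0.70 = 5329 mg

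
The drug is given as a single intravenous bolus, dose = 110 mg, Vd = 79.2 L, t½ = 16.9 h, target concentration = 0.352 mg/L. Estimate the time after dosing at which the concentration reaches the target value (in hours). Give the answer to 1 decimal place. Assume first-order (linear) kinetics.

33.5 h

C₀ = Dose / Vd = 110.0 / 79.2 = 1.389 mg/L
k = ln2 / t½ = 0.693147 / 16.9 = 0.04101 h⁻¹
t = ln(C₀ / C) / k = ln(1.389 / 0.352) / 0.04101
  = ln(3.946) / 0.04101 = 1.373 / 0.04101 = 33.48 h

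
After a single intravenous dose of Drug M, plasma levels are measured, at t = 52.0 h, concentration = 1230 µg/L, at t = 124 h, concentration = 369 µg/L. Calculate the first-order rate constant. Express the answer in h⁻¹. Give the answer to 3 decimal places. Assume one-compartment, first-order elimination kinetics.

k = ln(C₁/C₂) / (t₂ − t₁) = ln(1230/369) / (124 − 52.0)
  = 1.204 / 72.00 = 0.01672 h⁻¹

0.017 h⁻¹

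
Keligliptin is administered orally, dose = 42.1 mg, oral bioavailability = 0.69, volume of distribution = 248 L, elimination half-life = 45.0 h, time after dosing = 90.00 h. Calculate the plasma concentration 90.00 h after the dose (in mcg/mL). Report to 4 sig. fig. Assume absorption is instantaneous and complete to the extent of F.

Amount reaching circulation = F × Dose = 0.69 × 42.10 = 29.05 mg
C₀ = F·Dose / Vd = 29.05 / 248 = 0.1171 mg/L
k = ln2 / t½ = 0.693147 / 45.0 = 0.01540 h⁻¹
t / t½ = 90.00 / 45.0 = 2 half-lives
C = C₀ × (1/2)^2 = 0.1171 × 0.2500 = 0.02928 mg/L
(0.02928 mg/L = 0.02928 mcg/mL)

0.02928 mcg/mL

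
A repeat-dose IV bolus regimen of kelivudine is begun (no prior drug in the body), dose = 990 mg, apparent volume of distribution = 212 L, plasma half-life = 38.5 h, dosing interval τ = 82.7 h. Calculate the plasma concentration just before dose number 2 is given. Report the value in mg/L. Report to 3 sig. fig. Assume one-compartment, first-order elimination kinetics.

C₀ per dose = Dose / Vd = 990 / 212 = 4.670 mg/L
k = ln2 / t½ = 0.693147 / 38.5 = 0.01800 h⁻¹
Fraction remaining after one interval: r = e^(−kτ) = e^(−0.01800 × 82.7) = 0.2257
Before dose 2, 1 dose has been given (aged 1τ).
C_trough = C₀ × r = 4.670 × 0.2257 = 1.054 mg/L

1.05 mg/L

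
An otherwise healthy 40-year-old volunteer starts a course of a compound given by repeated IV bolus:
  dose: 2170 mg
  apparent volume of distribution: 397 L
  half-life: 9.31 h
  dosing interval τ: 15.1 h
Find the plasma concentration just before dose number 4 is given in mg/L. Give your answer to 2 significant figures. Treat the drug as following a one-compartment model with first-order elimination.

2.5 mg/L

C₀ per dose = Dose / Vd = 2170 / 397 = 5.466 mg/L
k = ln2 / t½ = 0.693147 / 9.31 = 0.07445 h⁻¹
Fraction remaining after one interval: r = e^(−kτ) = e^(−0.07445 × 15.1) = 0.3249
Before dose 4, 3 doses have been given (aged 1τ, 2τ, 3τ).
C_trough = C₀ × (r + r² + … + r^3) = C₀ × r(1−r^3)/(1−r)
        = 5.466 × 0.3249 × (1 − 0.03430) / (1 − 0.3249) = 2.540 mg/L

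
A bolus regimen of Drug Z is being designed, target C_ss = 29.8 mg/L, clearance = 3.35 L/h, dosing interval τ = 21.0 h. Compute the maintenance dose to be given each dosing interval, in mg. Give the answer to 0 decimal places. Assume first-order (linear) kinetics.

2096 mg

At steady state, Dose/τ = Css × CL.
Dose = Css × CL × τ = 29.8 × 3.350 × 21.0 = 2096 mg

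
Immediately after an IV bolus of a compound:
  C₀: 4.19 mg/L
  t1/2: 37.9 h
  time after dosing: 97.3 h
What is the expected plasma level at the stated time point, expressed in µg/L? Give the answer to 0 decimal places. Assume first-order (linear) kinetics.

k = ln2 / t½ = 0.693147 / 37.9 = 0.01829 h⁻¹
C = C₀ · e^(−k·t) = 4.190 × e^(−0.01829 × 97.3)
  = 4.190 × 0.1687 = 0.7069 mg/L
Convert: 0.7069 mg/L × 1000 = 706.9 µg/L

707 µg/L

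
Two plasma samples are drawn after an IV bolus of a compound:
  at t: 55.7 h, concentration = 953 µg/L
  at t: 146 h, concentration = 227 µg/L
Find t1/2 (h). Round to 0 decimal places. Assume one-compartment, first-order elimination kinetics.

44 h

k = ln(C₁/C₂) / (t₂ − t₁) = ln(953/227) / (146 − 55.7)
  = 1.435 / 90.30 = 0.01589 h⁻¹
t½ = ln2 / k = 0.693147 / 0.01589 = 43.62 h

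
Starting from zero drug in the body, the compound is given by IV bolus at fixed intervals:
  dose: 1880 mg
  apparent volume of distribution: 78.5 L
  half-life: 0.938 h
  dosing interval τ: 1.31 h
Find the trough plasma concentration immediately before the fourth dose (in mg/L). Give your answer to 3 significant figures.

13.9 mg/L

C₀ per dose = Dose / Vd = 1880 / 78.5 = 23.95 mg/L
k = ln2 / t½ = 0.693147 / 0.938 = 0.7390 h⁻¹
Fraction remaining after one interval: r = e^(−kτ) = e^(−0.7390 × 1.31) = 0.3798
Before dose 4, 3 doses have been given (aged 1τ, 2τ, 3τ).
C_trough = C₀ × (r + r² + … + r^3) = C₀ × r(1−r^3)/(1−r)
        = 23.95 × 0.3798 × (1 − 0.05479) / (1 − 0.3798) = 13.86 mg/L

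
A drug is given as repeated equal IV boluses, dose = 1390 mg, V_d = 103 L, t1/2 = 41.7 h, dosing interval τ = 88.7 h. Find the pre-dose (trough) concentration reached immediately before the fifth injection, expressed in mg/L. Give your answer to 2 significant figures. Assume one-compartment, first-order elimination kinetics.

4.0 mg/L

C₀ per dose = Dose / Vd = 1390 / 103 = 13.50 mg/L
k = ln2 / t½ = 0.693147 / 41.7 = 0.01662 h⁻¹
Fraction remaining after one interval: r = e^(−kτ) = e^(−0.01662 × 88.7) = 0.2290
Before dose 5, 4 doses have been given (aged 1τ, 2τ, 3τ, 4τ).
C_trough = C₀ × (r + r² + … + r^4) = C₀ × r(1−r^4)/(1−r)
        = 13.50 × 0.2290 × (1 − 0.002750) / (1 − 0.2290) = 3.999 mg/L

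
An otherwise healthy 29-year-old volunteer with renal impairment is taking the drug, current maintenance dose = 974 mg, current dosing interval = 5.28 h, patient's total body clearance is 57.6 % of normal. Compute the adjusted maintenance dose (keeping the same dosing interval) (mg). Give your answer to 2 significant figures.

560 mg

To keep the same average steady-state level, dosing rate must scale with clearance.
CL ratio = 57.6 / 100 = 0.5760
New dose (same interval) = 974 × 0.5760 = 561.0 mg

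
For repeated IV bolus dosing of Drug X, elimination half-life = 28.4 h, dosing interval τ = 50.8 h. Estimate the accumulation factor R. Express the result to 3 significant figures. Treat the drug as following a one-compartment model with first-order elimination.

1.41

k = ln2 / t½ = 0.693147 / 28.4 = 0.02441 h⁻¹
e^(−kτ) = e^(−0.02441 × 50.8) = 0.2894
Accumulation ratio R = 1 / (1 − e^(−kτ)) = 1 / (1 − 0.2894) = 1.407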